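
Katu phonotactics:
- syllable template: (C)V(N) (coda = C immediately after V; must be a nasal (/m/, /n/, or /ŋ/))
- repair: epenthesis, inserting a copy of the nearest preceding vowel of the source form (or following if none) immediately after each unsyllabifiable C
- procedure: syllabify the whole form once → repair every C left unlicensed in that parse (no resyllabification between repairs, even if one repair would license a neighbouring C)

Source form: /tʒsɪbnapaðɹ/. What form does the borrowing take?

Syllabifying with onset maximization leaves /t/, /ʒ/, /b/, /ð/, /ɹ/ stranded (only a nasal (/m/, /n/, or /ŋ/) is licensed in coda position; onsets are limited to one consonant).
Inserting the epenthetic vowel yields /t/ → /tɪ/, /ʒ/ → /ʒɪ/, /b/ → /bɪ/, /ð/ → /ða/, /ɹ/ → /ɹa/.

tɪʒɪsɪbɪnapaðaɹa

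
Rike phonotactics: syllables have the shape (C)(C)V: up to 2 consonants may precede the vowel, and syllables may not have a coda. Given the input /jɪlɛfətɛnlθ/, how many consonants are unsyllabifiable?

3

Under (C)(C)V, the unsyllabifiable consonants are /n/, /l/, /θ/ (no codas are permitted; onsets may contain at most 2 consonants).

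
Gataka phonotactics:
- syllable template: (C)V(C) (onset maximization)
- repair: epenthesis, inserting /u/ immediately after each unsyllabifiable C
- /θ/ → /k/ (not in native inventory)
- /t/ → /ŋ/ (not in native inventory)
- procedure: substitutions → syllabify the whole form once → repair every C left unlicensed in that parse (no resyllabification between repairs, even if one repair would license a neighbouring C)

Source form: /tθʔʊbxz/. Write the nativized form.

ŋukuʔʊbxuzu

Substitution: /t/ → /ŋ/, /θ/ → /k/, giving /ŋkʔʊbxz/.
The consonants /ŋ/, /k/, /x/, /z/ cannot be parsed into a legal (C)V(C) syllable (at most one coda consonant is licensed; onsets are limited to one consonant).
Inserting the epenthetic vowel yields /ŋ/ → /ŋu/, /k/ → /ku/, /x/ → /xu/, /z/ → /zu/.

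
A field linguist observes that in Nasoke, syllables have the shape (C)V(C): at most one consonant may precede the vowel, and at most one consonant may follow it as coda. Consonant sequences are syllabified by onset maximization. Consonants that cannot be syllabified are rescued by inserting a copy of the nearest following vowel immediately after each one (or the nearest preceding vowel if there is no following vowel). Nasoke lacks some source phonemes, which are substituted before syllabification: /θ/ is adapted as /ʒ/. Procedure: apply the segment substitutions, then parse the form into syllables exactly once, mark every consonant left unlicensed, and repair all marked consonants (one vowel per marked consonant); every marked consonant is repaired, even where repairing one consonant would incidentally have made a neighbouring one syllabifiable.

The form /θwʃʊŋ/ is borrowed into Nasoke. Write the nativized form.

ʒʊwʊʃʊŋ

Substitution: /θ/ → /ʒ/, giving /ʒwʃʊŋ/.
Under (C)V(C), the unsyllabifiable consonants are /ʒ/, /w/ (at most one coda consonant is licensed; onsets are limited to one consonant).
Each unlicensed consonant becomes the onset of a new syllable: /ʒ/ → /ʒʊ/, /w/ → /wʊ/.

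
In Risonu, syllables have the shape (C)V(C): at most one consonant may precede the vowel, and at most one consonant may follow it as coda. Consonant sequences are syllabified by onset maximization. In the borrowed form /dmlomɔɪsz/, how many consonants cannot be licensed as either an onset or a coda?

Syllabifying with onset maximization leaves /d/, /m/, /z/ stranded (at most one coda consonant is licensed; onsets are limited to one consonant).

3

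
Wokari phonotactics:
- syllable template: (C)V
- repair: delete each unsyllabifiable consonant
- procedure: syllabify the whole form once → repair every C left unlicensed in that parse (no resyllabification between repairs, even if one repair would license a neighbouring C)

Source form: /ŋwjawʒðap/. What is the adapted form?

Syllabifying with onset maximization leaves /ŋ/, /w/, /w/, /ʒ/, /p/ stranded (no codas are permitted; onsets are limited to one consonant).
Deleting the stranded consonants removes /ŋ/, /w/, /w/, /ʒ/, /p/.

jaða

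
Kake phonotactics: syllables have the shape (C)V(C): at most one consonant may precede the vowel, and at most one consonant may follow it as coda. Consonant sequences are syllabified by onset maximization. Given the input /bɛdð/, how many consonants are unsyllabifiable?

Syllabifying with onset maximization leaves /ð/ stranded (at most one coda consonant is licensed; onsets are limited to one consonant).

1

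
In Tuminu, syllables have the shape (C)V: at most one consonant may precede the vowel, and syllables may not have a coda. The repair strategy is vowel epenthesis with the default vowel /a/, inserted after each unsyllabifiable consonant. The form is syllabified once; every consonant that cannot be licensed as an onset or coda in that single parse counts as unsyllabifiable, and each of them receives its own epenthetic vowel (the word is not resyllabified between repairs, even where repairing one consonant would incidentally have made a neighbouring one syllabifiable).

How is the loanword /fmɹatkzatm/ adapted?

famaɹatakazatama

The consonants /f/, /m/, /t/, /k/, /t/, /m/ cannot be parsed into a legal (C)V syllable (no codas are permitted; onsets are limited to one consonant).
Inserting the epenthetic vowel yields /f/ → /fa/, /m/ → /ma/, /t/ → /ta/, /k/ → /ka/, /t/ → /ta/, /m/ → /ma/.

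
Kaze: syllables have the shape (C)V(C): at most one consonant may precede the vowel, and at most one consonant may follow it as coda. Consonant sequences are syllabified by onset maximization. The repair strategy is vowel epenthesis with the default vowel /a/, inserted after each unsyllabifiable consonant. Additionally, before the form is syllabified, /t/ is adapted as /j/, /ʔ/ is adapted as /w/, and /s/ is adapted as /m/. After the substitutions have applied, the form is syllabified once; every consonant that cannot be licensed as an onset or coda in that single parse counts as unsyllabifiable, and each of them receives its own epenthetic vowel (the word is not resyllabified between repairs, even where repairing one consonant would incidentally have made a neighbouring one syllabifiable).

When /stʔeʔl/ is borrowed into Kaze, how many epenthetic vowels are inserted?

3

After substitution the input is /mjwewl/.
The unsyllabifiable consonants are /m/, /j/, /l/; each receives one epenthetic vowel.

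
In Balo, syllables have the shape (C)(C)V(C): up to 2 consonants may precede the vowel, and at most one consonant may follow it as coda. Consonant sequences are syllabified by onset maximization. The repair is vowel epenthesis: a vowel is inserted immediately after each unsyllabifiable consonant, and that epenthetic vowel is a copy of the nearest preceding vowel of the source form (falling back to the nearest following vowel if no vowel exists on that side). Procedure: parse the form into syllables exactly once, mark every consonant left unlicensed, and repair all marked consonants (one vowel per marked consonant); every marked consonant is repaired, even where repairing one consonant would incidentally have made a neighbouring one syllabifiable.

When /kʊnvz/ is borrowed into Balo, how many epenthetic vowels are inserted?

2

The unsyllabifiable consonants are /v/, /z/; each receives one epenthetic vowel.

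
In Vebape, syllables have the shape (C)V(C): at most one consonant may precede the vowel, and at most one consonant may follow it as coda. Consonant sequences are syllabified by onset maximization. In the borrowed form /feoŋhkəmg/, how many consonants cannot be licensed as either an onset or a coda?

Under (C)V(C), the unsyllabifiable consonants are /h/, /g/ (at most one coda consonant is licensed; onsets are limited to one consonant).

2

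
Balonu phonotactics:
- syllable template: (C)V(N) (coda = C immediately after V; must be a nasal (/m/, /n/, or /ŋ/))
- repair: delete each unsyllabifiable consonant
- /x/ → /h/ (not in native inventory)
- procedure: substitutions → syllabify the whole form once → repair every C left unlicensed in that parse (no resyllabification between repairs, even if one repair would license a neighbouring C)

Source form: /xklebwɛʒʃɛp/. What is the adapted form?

lewɛʃɛ

Substitution: /x/ → /h/, giving /hklebwɛʒʃɛp/.
Syllabifying with onset maximization leaves /h/, /k/, /b/, /ʒ/, /p/ stranded (only a nasal (/m/, /n/, or /ŋ/) is licensed in coda position; onsets are limited to one consonant).
Deletion applies to /h/, /k/, /b/, /ʒ/, /p/.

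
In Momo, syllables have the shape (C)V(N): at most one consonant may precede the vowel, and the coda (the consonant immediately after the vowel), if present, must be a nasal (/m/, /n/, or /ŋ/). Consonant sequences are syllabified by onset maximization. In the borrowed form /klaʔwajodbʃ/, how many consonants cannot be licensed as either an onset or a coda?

The consonants /k/, /ʔ/, /d/, /b/, /ʃ/ cannot be parsed into a legal (C)V(N) syllable (only a nasal (/m/, /n/, or /ŋ/) is licensed in coda position; onsets are limited to one consonant).

5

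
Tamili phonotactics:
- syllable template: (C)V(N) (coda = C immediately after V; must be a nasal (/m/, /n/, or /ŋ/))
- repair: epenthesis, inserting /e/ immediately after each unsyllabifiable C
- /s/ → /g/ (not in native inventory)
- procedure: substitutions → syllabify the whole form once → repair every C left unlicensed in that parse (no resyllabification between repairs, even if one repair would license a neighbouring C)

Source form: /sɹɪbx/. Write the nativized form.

Substitution: /s/ → /g/, giving /gɹɪbx/.
Under (C)V(N), the unsyllabifiable consonants are /g/, /b/, /x/ (only a nasal (/m/, /n/, or /ŋ/) is licensed in coda position; onsets are limited to one consonant).
Inserting the epenthetic vowel yields /g/ → /ge/, /b/ → /be/, /x/ → /xe/.

geɹɪbexe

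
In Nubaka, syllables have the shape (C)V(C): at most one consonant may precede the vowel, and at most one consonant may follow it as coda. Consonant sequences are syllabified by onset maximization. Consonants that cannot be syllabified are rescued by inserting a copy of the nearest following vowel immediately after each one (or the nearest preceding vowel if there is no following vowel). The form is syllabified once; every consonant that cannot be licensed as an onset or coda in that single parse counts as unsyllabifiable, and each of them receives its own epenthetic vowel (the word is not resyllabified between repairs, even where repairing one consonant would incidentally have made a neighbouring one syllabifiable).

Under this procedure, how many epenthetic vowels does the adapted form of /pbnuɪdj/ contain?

The unsyllabifiable consonants are /p/, /b/, /j/; each receives one epenthetic vowel.

3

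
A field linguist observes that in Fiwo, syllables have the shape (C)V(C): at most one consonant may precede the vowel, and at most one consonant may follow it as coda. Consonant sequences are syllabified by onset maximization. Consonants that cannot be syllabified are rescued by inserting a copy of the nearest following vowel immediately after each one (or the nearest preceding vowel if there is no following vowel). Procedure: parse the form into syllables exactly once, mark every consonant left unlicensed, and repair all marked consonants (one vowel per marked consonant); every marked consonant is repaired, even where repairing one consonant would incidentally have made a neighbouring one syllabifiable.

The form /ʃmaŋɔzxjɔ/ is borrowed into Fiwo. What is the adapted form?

ʃamaŋɔzxɔjɔ

Syllabifying with onset maximization leaves /ʃ/, /x/ stranded (at most one coda consonant is licensed; onsets are limited to one consonant).
Inserting the epenthetic vowel yields /ʃ/ → /ʃa/, /x/ → /xɔ/.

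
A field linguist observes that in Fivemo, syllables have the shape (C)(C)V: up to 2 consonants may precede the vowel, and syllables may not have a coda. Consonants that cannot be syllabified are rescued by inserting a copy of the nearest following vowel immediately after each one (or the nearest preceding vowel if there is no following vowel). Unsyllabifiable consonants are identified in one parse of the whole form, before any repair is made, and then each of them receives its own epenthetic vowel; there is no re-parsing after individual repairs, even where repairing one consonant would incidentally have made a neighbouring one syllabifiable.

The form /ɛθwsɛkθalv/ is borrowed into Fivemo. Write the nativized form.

Under (C)(C)V, the unsyllabifiable consonants are /θ/, /l/, /v/ (no codas are permitted; onsets may contain at most 2 consonants).
Inserting the epenthetic vowel yields /θ/ → /θɛ/, /l/ → /la/, /v/ → /va/.

ɛθɛwsɛkθalava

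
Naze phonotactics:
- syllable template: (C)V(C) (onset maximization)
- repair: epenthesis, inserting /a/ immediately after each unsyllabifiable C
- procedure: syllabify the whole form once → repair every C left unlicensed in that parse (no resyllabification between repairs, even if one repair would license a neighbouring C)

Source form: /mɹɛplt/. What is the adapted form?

maɹɛplata

The consonants /m/, /l/, /t/ cannot be parsed into a legal (C)V(C) syllable (at most one coda consonant is licensed; onsets are limited to one consonant).
Epenthesis after each stranded consonant: /m/ → /ma/, /l/ → /la/, /t/ → /ta/.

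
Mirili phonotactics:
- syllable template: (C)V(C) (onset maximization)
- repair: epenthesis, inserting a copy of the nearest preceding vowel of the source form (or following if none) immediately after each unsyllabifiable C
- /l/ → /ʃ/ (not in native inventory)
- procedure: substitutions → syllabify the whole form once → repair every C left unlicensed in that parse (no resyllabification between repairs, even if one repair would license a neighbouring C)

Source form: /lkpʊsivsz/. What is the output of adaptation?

ʃʊkʊpʊsivsizi

Substitution: /l/ → /ʃ/, giving /ʃkpʊsivsz/.
Under (C)V(C), the unsyllabifiable consonants are /ʃ/, /k/, /s/, /z/ (at most one coda consonant is licensed; onsets are limited to one consonant).
Each unlicensed consonant becomes the onset of a new syllable: /ʃ/ → /ʃʊ/, /k/ → /kʊ/, /s/ → /si/, /z/ → /zi/.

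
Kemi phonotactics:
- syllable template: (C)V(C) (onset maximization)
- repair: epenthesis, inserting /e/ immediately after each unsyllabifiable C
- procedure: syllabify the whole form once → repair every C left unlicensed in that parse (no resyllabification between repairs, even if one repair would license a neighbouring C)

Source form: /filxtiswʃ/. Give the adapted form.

filxetisweʃe

Under (C)V(C), the unsyllabifiable consonants are /x/, /w/, /ʃ/ (at most one coda consonant is licensed; onsets are limited to one consonant).
Inserting the epenthetic vowel yields /x/ → /xe/, /w/ → /we/, /ʃ/ → /ʃe/.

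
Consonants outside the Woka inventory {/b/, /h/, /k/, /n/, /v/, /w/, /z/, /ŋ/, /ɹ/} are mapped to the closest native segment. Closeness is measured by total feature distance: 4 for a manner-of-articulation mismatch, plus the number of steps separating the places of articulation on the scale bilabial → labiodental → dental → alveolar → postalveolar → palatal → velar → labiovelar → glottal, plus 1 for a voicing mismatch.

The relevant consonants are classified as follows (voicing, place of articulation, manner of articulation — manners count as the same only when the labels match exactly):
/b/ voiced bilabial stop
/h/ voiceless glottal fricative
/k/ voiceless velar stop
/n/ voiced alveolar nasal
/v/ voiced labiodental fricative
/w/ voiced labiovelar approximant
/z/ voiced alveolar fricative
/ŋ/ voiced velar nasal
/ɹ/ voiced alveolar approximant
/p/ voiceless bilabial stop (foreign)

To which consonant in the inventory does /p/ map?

b

/b/ is closest: same manner (stop), place distance 0 (bilabial→bilabial), voicing differs (+1); total 1. Next closest is /k/ at distance 6.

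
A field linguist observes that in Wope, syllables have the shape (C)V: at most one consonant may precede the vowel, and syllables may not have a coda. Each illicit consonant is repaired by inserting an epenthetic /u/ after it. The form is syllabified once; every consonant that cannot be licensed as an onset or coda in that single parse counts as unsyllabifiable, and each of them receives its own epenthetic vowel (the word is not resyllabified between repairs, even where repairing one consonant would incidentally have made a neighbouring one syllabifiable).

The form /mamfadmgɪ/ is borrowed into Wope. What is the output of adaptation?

Syllabifying with onset maximization leaves /m/, /d/, /m/ stranded (no codas are permitted; onsets are limited to one consonant).
Each unlicensed consonant becomes the onset of a new syllable: /m/ → /mu/, /d/ → /du/, /m/ → /mu/.

mamufadumugɪ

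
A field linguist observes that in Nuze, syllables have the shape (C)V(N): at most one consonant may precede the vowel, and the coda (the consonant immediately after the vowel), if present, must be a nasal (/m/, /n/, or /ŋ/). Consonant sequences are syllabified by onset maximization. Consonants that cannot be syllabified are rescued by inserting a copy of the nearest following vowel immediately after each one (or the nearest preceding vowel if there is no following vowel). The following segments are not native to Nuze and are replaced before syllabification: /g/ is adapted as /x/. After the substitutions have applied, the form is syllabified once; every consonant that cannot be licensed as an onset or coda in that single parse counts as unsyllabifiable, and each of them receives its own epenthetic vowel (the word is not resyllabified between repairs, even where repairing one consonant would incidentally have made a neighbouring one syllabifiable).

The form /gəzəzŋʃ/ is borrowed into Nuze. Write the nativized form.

Substitution: /g/ → /x/, giving /xəzəzŋʃ/.
The consonants /z/, /ŋ/, /ʃ/ cannot be parsed into a legal (C)V(N) syllable (only a nasal (/m/, /n/, or /ŋ/) is licensed in coda position; onsets are limited to one consonant).
Epenthesis after each stranded consonant: /z/ → /zə/, /ŋ/ → /ŋə/, /ʃ/ → /ʃə/.

xəzəzəŋəʃə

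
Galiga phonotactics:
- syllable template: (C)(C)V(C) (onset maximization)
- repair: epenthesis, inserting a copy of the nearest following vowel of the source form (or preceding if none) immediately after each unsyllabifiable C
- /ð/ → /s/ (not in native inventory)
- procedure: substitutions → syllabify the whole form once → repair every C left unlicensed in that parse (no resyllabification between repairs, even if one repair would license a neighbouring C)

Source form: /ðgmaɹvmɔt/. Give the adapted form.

Substitution: /ð/ → /s/, giving /sgmaɹvmɔt/.
The consonants /s/ cannot be parsed into a legal (C)(C)V(C) syllable (at most one coda consonant is licensed; onsets may contain at most 2 consonants).
Epenthesis after each stranded consonant: /s/ → /sa/.

sagmaɹvmɔt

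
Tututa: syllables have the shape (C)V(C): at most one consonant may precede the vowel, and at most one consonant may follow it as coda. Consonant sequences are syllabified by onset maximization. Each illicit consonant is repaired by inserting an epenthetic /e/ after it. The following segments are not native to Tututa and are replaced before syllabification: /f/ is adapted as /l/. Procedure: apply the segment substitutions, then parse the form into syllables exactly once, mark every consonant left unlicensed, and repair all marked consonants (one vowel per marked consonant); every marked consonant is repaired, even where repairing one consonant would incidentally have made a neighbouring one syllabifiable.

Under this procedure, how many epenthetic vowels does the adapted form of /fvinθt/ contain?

After substitution the input is /lvinθt/.
The unsyllabifiable consonants are /l/, /θ/, /t/; each receives one epenthetic vowel.

3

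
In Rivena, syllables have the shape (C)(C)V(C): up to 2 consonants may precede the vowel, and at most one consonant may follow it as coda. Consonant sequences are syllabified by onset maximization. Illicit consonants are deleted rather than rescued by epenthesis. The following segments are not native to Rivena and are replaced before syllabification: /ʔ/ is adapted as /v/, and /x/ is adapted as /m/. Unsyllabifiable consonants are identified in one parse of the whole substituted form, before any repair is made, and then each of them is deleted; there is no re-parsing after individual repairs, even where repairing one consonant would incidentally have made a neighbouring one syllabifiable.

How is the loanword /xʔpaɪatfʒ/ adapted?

Substitution: /x/ → /m/, /ʔ/ → /v/, giving /mvpaɪatfʒ/.
Syllabifying with onset maximization leaves /m/, /f/, /ʒ/ stranded (at most one coda consonant is licensed; onsets may contain at most 2 consonants).
Each unlicensed consonant is deleted: /m/, /f/, /ʒ/.

vpaɪat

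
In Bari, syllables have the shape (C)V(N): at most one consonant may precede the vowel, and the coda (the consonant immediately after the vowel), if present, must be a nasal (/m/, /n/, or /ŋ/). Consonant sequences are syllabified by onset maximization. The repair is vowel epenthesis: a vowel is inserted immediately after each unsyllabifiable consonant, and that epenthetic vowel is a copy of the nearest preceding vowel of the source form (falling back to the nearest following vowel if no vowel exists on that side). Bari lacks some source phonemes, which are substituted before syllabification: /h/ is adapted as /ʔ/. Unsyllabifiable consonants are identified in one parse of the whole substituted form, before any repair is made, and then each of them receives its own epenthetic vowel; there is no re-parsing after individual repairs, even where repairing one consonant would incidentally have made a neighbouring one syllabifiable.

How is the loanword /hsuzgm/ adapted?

Substitution: /h/ → /ʔ/, giving /ʔsuzgm/.
Under (C)V(N), the unsyllabifiable consonants are /ʔ/, /z/, /g/, /m/ (only a nasal (/m/, /n/, or /ŋ/) is licensed in coda position; onsets are limited to one consonant).
Each unlicensed consonant becomes the onset of a new syllable: /ʔ/ → /ʔu/, /z/ → /zu/, /g/ → /gu/, /m/ → /mu/.

ʔusuzugumu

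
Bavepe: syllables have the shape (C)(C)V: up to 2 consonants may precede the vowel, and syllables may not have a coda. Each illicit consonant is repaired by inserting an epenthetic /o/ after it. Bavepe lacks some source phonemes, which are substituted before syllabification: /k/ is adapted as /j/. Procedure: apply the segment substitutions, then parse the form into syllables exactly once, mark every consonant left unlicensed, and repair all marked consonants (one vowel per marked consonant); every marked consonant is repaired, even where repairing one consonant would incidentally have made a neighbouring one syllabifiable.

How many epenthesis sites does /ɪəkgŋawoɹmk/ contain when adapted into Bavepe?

4

After substitution the input is /ɪəjgŋawoɹmj/.
The unsyllabifiable consonants are /j/, /ɹ/, /m/, /j/; each receives one epenthetic vowel.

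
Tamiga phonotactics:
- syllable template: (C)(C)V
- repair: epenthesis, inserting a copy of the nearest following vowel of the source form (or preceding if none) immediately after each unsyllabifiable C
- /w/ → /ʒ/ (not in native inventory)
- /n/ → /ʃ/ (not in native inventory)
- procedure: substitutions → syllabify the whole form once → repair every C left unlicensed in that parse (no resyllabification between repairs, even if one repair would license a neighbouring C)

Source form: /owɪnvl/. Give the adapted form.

Substitution: /w/ → /ʒ/, /n/ → /ʃ/, giving /oʒɪʃvl/.
Syllabifying with onset maximization leaves /ʃ/, /v/, /l/ stranded (no codas are permitted; onsets may contain at most 2 consonants).
Epenthesis after each stranded consonant: /ʃ/ → /ʃɪ/, /v/ → /vɪ/, /l/ → /lɪ/.

oʒɪʃɪvɪlɪ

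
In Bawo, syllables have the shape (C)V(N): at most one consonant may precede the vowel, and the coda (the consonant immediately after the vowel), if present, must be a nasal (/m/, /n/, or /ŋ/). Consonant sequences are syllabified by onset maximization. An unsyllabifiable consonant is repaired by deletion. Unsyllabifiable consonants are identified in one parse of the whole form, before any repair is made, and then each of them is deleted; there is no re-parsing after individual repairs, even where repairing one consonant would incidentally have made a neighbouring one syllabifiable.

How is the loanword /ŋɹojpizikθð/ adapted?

ɹopizi

The consonants /ŋ/, /j/, /k/, /θ/, /ð/ cannot be parsed into a legal (C)V(N) syllable (only a nasal (/m/, /n/, or /ŋ/) is licensed in coda position; onsets are limited to one consonant).
Each unlicensed consonant is deleted: /ŋ/, /j/, /k/, /θ/, /ð/.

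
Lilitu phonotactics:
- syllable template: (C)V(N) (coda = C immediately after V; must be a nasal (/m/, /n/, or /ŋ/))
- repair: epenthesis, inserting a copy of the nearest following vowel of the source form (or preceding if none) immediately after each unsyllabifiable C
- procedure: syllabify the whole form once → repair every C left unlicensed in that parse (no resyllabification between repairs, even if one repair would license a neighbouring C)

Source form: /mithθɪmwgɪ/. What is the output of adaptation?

Syllabifying with onset maximization leaves /t/, /h/, /w/ stranded (only a nasal (/m/, /n/, or /ŋ/) is licensed in coda position; onsets are limited to one consonant).
Inserting the epenthetic vowel yields /t/ → /tɪ/, /h/ → /hɪ/, /w/ → /wɪ/.

mitɪhɪθɪmwɪgɪ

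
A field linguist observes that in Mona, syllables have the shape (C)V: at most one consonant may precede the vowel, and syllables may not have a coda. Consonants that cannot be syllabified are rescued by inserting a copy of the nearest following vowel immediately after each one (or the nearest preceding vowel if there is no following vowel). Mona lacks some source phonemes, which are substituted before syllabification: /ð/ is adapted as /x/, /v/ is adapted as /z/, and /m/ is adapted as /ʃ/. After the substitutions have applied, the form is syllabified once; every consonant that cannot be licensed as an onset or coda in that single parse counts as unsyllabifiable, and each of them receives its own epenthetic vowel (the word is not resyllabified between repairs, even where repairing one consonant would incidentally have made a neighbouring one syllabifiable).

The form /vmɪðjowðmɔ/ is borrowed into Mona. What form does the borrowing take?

Substitution: /v/ → /z/, /m/ → /ʃ/, /ð/ → /x/, giving /zʃɪxjowxʃɔ/.
Syllabifying with onset maximization leaves /z/, /x/, /w/, /x/ stranded (no codas are permitted; onsets are limited to one consonant).
Each unlicensed consonant becomes the onset of a new syllable: /z/ → /zɪ/, /x/ → /xo/, /w/ → /wɔ/, /x/ → /xɔ/.

zɪʃɪxojowɔxɔʃɔ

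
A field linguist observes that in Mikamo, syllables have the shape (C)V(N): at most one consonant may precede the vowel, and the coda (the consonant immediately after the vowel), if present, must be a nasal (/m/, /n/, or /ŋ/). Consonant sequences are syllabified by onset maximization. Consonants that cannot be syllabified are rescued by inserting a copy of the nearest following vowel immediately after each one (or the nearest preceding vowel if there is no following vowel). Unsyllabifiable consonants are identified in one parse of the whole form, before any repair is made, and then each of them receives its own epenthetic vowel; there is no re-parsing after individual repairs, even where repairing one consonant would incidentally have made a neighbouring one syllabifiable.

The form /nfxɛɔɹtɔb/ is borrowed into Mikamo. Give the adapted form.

Under (C)V(N), the unsyllabifiable consonants are /n/, /f/, /ɹ/, /b/ (only a nasal (/m/, /n/, or /ŋ/) is licensed in coda position; onsets are limited to one consonant).
Epenthesis after each stranded consonant: /n/ → /nɛ/, /f/ → /fɛ/, /ɹ/ → /ɹɔ/, /b/ → /bɔ/.

nɛfɛxɛɔɹɔtɔbɔ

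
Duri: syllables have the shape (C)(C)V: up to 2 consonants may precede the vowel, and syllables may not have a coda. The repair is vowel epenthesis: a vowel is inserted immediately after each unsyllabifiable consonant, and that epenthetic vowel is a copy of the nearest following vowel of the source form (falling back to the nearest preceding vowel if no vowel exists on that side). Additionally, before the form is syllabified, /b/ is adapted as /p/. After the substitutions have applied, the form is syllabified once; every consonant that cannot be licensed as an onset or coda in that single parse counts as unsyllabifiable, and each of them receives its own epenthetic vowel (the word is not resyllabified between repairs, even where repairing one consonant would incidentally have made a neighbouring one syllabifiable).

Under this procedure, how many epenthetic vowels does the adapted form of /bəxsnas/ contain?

2

After substitution the input is /pəxsnas/.
The unsyllabifiable consonants are /x/, /s/; each receives one epenthetic vowel.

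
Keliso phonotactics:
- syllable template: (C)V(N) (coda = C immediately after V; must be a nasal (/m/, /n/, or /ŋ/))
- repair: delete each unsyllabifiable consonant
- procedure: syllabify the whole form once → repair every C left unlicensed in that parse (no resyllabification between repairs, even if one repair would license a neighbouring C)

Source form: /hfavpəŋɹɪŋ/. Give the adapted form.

fapəŋɹɪŋ

The consonants /h/, /v/ cannot be parsed into a legal (C)V(N) syllable (only a nasal (/m/, /n/, or /ŋ/) is licensed in coda position; onsets are limited to one consonant).
Each unlicensed consonant is deleted: /h/, /v/.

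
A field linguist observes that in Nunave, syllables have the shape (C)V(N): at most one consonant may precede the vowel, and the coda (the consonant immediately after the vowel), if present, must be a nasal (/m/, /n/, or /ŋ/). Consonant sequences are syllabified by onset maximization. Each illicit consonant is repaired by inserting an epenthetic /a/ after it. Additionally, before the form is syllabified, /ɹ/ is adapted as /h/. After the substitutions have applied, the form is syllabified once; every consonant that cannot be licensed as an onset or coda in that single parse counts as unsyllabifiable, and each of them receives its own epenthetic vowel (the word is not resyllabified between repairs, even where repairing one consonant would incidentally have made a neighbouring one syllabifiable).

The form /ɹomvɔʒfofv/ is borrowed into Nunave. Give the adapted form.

homvɔʒafofava

Substitution: /ɹ/ → /h/, giving /homvɔʒfofv/.
The consonants /ʒ/, /f/, /v/ cannot be parsed into a legal (C)V(N) syllable (only a nasal (/m/, /n/, or /ŋ/) is licensed in coda position; onsets are limited to one consonant).
Each unlicensed consonant becomes the onset of a new syllable: /ʒ/ → /ʒa/, /f/ → /fa/, /v/ → /va/.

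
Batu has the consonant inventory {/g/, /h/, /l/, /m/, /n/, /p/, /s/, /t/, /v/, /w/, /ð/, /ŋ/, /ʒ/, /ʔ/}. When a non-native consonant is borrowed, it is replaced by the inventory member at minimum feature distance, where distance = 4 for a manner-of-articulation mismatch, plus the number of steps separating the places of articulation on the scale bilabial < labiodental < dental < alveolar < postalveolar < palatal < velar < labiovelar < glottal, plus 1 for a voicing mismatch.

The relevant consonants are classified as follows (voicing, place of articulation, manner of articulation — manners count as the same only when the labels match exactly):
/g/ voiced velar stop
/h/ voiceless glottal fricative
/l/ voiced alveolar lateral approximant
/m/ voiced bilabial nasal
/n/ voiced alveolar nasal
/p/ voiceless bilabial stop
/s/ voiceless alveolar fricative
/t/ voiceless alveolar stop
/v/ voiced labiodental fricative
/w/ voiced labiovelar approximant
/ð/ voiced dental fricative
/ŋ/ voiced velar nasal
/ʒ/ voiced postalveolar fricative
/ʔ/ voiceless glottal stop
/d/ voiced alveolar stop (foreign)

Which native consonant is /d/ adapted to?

t

/t/ is closest: same manner (stop), place distance 0 (alveolar→alveolar), voicing differs (+1); total 1. Next closest is /g/ at distance 3.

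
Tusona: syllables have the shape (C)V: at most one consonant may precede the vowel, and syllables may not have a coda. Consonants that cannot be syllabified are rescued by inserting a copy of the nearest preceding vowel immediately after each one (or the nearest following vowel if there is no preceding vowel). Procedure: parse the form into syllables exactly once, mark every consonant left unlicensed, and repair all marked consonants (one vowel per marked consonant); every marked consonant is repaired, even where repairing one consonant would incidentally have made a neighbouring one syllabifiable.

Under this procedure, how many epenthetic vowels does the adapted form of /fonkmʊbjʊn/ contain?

The unsyllabifiable consonants are /n/, /k/, /b/, /n/; each receives one epenthetic vowel.

4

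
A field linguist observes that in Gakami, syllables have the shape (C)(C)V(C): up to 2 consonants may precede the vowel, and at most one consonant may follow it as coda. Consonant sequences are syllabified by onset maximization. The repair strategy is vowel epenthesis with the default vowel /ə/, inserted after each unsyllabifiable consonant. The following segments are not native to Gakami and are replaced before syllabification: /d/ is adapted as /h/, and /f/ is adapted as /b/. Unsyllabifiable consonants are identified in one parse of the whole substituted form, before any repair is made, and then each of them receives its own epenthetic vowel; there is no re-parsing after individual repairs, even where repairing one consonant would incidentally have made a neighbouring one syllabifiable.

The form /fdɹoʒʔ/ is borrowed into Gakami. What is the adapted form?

bəhɹoʒʔə

Substitution: /f/ → /b/, /d/ → /h/, giving /bhɹoʒʔ/.
Syllabifying with onset maximization leaves /b/, /ʔ/ stranded (at most one coda consonant is licensed; onsets may contain at most 2 consonants).
Each unlicensed consonant becomes the onset of a new syllable: /b/ → /bə/, /ʔ/ → /ʔə/.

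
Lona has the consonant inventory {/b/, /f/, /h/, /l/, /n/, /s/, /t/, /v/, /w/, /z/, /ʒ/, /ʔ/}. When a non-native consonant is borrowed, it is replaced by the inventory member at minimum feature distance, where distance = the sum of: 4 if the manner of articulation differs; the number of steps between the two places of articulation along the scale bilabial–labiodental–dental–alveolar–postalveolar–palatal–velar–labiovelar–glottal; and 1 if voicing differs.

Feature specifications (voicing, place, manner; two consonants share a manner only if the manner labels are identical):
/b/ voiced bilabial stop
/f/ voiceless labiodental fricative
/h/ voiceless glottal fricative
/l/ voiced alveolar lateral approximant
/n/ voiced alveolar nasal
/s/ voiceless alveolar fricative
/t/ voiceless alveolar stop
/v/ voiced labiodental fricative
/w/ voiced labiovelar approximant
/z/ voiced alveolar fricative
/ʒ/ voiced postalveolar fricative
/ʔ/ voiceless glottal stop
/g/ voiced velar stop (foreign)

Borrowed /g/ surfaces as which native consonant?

ʔ

/ʔ/ is closest: same manner (stop), place distance 2 (velar→glottal), voicing differs (+1); total 3. Next closest is /t/ at distance 4.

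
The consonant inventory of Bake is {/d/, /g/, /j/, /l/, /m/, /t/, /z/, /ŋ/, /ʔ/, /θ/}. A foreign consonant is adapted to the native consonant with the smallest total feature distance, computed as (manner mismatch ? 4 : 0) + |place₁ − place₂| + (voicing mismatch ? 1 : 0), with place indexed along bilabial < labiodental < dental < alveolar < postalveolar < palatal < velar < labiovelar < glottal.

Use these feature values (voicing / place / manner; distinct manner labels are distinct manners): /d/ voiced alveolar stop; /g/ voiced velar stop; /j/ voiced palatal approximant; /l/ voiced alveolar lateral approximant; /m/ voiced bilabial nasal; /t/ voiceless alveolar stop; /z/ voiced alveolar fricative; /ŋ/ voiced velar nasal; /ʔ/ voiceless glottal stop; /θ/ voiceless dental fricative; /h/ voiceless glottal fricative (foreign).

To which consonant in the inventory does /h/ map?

/ʔ/ is closest: manner differs (fricative→stop, +4), place distance 0 (glottal→glottal), same voicing; total 4. Next closest is /z/ at distance 6.

ʔ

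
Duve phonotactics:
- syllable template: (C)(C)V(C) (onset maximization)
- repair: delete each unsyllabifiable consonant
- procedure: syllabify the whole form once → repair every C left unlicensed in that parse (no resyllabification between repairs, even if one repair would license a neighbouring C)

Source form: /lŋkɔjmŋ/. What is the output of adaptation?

The consonants /l/, /m/, /ŋ/ cannot be parsed into a legal (C)(C)V(C) syllable (at most one coda consonant is licensed; onsets may contain at most 2 consonants).
Deletion applies to /l/, /m/, /ŋ/.

ŋkɔj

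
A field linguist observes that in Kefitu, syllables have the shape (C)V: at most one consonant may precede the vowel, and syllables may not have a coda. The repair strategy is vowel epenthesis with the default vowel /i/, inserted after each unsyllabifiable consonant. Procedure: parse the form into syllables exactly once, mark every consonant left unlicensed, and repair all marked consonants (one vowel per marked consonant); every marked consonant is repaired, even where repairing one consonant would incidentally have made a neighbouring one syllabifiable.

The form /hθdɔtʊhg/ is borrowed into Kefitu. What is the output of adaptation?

hiθidɔtʊhigi

Under (C)V, the unsyllabifiable consonants are /h/, /θ/, /h/, /g/ (no codas are permitted; onsets are limited to one consonant).
Epenthesis after each stranded consonant: /h/ → /hi/, /θ/ → /θi/, /h/ → /hi/, /g/ → /gi/.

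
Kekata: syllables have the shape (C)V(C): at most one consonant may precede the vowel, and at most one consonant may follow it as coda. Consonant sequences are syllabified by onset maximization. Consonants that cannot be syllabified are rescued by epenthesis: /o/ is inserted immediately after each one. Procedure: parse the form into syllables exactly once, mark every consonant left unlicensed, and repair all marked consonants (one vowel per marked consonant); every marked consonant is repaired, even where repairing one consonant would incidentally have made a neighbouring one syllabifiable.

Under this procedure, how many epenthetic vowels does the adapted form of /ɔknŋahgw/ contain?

3

The unsyllabifiable consonants are /n/, /g/, /w/; each receives one epenthetic vowel.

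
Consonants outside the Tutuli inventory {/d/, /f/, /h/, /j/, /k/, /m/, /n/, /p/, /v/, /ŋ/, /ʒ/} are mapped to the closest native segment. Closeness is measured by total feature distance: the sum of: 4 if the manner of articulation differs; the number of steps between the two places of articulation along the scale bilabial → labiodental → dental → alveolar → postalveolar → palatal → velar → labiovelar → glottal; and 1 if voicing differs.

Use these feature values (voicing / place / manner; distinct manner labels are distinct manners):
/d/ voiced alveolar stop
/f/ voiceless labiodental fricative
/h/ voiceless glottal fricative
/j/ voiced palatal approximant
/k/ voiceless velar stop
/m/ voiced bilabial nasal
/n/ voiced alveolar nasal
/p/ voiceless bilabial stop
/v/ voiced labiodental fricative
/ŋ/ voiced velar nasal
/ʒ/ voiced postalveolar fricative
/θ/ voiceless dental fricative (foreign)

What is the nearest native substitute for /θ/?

/f/ is closest: same manner (fricative), place distance 1 (dental→labiodental), same voicing; total 1. Next closest is /v/ at distance 2.

f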